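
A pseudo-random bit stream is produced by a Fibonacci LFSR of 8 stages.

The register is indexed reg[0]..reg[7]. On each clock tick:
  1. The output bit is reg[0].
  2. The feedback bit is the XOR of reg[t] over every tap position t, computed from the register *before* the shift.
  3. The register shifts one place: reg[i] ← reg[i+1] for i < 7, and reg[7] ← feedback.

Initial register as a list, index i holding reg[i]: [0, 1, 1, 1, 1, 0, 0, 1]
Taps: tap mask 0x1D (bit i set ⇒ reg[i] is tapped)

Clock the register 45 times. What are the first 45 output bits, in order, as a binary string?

step | reg (before) | out | fb
   0 | 01111001 | 0 | 1
   1 | 11110011 | 1 | 1
   2 | 11100111 | 1 | 0
   3 | 11001110 | 1 | 0
   4 | 10011100 | 1 | 1
   5 | 00111001 | 0 | 1
   6 | 01110011 | 0 | 0
   7 | 11100110 | 1 | 0
   8 | 11001100 | 1 | 0
   9 | 10011000 | 1 | 1
  10 | 00110001 | 0 | 0
  11 | 01100010 | 0 | 1
  12 | 11000101 | 1 | 1
  13 | 10001011 | 1 | 0
  14 | 00010110 | 0 | 1
  15 | 00101101 | 0 | 0
  16 | 01011010 | 0 | 0
  17 | 10110100 | 1 | 1
  18 | 01101001 | 0 | 0
  19 | 11010010 | 1 | 0
  20 | 10100100 | 1 | 0
  21 | 01001000 | 0 | 1
  22 | 10010001 | 1 | 0
  23 | 00100010 | 0 | 1
  24 | 01000101 | 0 | 0
  25 | 10001010 | 1 | 0
  26 | 00010100 | 0 | 1
  27 | 00101001 | 0 | 0
  28 | 01010010 | 0 | 1
  29 | 10100101 | 1 | 0
  30 | 01001010 | 0 | 1
  31 | 10010101 | 1 | 0
  32 | 00101010 | 0 | 0
  33 | 01010100 | 0 | 1
  34 | 10101001 | 1 | 1
  35 | 01010011 | 0 | 1
  36 | 10100111 | 1 | 0
  37 | 01001110 | 0 | 1
  38 | 10011101 | 1 | 1
  39 | 00111011 | 0 | 1
  40 | 01110111 | 0 | 0
  41 | 11101110 | 1 | 1
  42 | 11011101 | 1 | 1
  43 | 10111011 | 1 | 0
  44 | 01110110 | 0 | 0

011110011100110001011010010001010010101001110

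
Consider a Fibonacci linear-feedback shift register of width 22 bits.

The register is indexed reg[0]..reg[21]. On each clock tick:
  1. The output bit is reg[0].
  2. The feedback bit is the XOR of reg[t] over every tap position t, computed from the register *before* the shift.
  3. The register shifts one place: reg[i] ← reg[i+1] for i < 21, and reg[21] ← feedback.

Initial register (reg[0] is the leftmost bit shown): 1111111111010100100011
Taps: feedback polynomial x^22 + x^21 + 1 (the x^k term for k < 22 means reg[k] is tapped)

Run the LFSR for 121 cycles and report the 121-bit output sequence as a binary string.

tick  register→output (feedback)
  0  1111111111010100100011→1 (0)
  1  1111111110101001000110→1 (1)
  2  1111111101010010001101→1 (0)
  3  1111111010100100011010→1 (1)
  4  1111110101001000110101→1 (0)
  5  1111101010010001101010→1 (1)
  6  1111010100100011010101→1 (0)
  7  1110101001000110101010→1 (1)
  8  1101010010001101010101→1 (0)
  9  1010100100011010101010→1 (1)
 10  0101001000110101010101→0 (1)
 11  1010010001101010101011→1 (0)
 12  0100100011010101010110→0 (0)
 13  1001000110101010101100→1 (1)
 14  0010001101010101011001→0 (1)
 15  0100011010101010110011→0 (1)
 16  1000110101010101100111→1 (0)
 17  0001101010101011001110→0 (0)
 18  0011010101010110011100→0 (0)
 19  0110101010101100111000→0 (0)
 20  1101010101011001110000→1 (1)
 21  1010101010110011100001→1 (0)
 22  0101010101100111000010→0 (0)
 23  1010101011001110000100→1 (1)
 24  0101010110011100001001→0 (1)
 25  1010101100111000010011→1 (0)
 26  0101011001110000100110→0 (0)
 27  1010110011100001001100→1 (1)
 28  0101100111000010011001→0 (1)
 29  1011001110000100110011→1 (0)
 30  0110011100001001100110→0 (0)
 31  1100111000010011001100→1 (1)
 32  1001110000100110011001→1 (0)
 33  0011100001001100110010→0 (0)
 34  0111000010011001100100→0 (0)
 35  1110000100110011001000→1 (1)
 36  1100001001100110010001→1 (0)
 37  1000010011001100100010→1 (1)
 38  0000100110011001000101→0 (1)
 39  0001001100110010001011→0 (1)
 40  0010011001100100010111→0 (1)
 41  0100110011001000101111→0 (1)
 42  1001100110010001011111→1 (0)
 43  0011001100100010111110→0 (0)
 44  0110011001000101111100→0 (0)
 45  1100110010001011111000→1 (1)
 46  1001100100010111110001→1 (0)
 47  0011001000101111100010→0 (0)
 48  0110010001011111000100→0 (0)
 49  1100100010111110001000→1 (1)
 50  1001000101111100010001→1 (0)
 51  0010001011111000100010→0 (0)
 52  0100010111110001000100→0 (0)
 53  1000101111100010001000→1 (1)
 54  0001011111000100010001→0 (1)
 55  0010111110001000100011→0 (1)
 56  0101111100010001000111→0 (1)
 57  1011111000100010001111→1 (0)
 58  0111110001000100011110→0 (0)
 59  1111100010001000111100→1 (1)
 60  1111000100010001111001→1 (0)
 61  1110001000100011110010→1 (1)
 62  1100010001000111100101→1 (0)
 63  1000100010001111001010→1 (1)
 64  0001000100011110010101→0 (1)
 65  0010001000111100101011→0 (1)
 66  0100010001111001010111→0 (1)
 67  1000100011110010101111→1 (0)
 68  0001000111100101011110→0 (0)
 69  0010001111001010111100→0 (0)
 70  0100011110010101111000→0 (0)
 71  1000111100101011110000→1 (1)
 72  0001111001010111100001→0 (1)
 73  0011110010101111000011→0 (1)
 74  0111100101011110000111→0 (1)
 75  1111001010111100001111→1 (0)
 76  1110010101111000011110→1 (1)
 77  1100101011110000111101→1 (0)
 78  1001010111100001111010→1 (1)
 79  0010101111000011110101→0 (1)
 80  0101011110000111101011→0 (1)
 81  1010111100001111010111→1 (0)
 82  0101111000011110101110→0 (0)
 83  1011110000111101011100→1 (1)
 84  0111100001111010111001→0 (1)
 85  1111000011110101110011→1 (0)
 86  1110000111101011100110→1 (1)
 87  1100001111010111001101→1 (0)
 88  1000011110101110011010→1 (1)
 89  0000111101011100110101→0 (1)
 90  0001111010111001101011→0 (1)
 91  0011110101110011010111→0 (1)
 92  0111101011100110101111→0 (1)
 93  1111010111001101011111→1 (0)
 94  1110101110011010111110→1 (1)
 95  1101011100110101111101→1 (0)
 96  1010111001101011111010→1 (1)
 97  0101110011010111110101→0 (1)
 98  1011100110101111101011→1 (0)
 99  0111001101011111010110→0 (0)
100  1110011010111110101100→1 (1)
101  1100110101111101011001→1 (0)
102  1001101011111010110010→1 (1)
103  0011010111110101100101→0 (1)
104  0110101111101011001011→0 (1)
105  1101011111010110010111→1 (0)
106  1010111110101100101110→1 (1)
107  0101111101011001011101→0 (1)
108  1011111010110010111011→1 (0)
109  0111110101100101110110→0 (0)
110  1111101011001011101100→1 (1)
111  1111010110010111011001→1 (0)
112  1110101100101110110010→1 (1)
113  1101011001011101100101→1 (0)
114  1010110010111011001010→1 (1)
115  0101100101110110010101→0 (1)
116  1011001011101100101011→1 (0)
117  0110010111011001010110→0 (0)
118  1100101110110010101100→1 (1)
119  1001011101100101011001→1 (0)
120  0010111011001010110010→0 (0)

1111111111010100100011010101010110011100001001100110010001011111000100010001111001010111100001111010111001101011111010110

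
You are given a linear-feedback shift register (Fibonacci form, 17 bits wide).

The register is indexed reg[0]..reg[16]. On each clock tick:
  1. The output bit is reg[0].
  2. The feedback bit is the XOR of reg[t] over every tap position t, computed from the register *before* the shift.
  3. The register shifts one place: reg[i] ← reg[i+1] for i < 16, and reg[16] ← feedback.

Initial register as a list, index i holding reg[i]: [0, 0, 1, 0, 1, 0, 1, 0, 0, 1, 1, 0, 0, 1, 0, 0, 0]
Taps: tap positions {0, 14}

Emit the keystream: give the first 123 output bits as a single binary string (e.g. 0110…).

tick  register→output (feedback)
  0  00101010011001000→0 (0)
  1  01010100110010000→0 (0)
  2  10101001100100000→1 (1)
  3  01010011001000001→0 (0)
  4  10100110010000010→1 (1)
  5  01001100100000101→0 (1)
  6  10011001000001011→1 (1)
  7  00110010000010111→0 (1)
  8  01100100000101111→0 (1)
  9  11001000001011111→1 (0)
 10  10010000010111110→1 (0)
 11  00100000101111100→0 (1)
 12  01000001011111001→0 (0)
 13  10000010111110010→1 (1)
 14  00000101111100101→0 (1)
 15  00001011111001011→0 (0)
 16  00010111110010110→0 (1)
 17  00101111100101101→0 (1)
 18  01011111001011011→0 (0)
 19  10111110010110110→1 (0)
 20  01111100101101100→0 (1)
 21  11111001011011001→1 (1)
 22  11110010110110011→1 (1)
 23  11100101101100111→1 (0)
 24  11001011011001110→1 (0)
 25  10010110110011100→1 (0)
 26  00101101100111000→0 (0)
 27  01011011001110000→0 (0)
 28  10110110011100000→1 (1)
 29  01101100111000001→0 (0)
 30  11011001110000010→1 (1)
 31  10110011100000101→1 (0)
 32  01100111000001010→0 (0)
 33  11001110000010100→1 (0)
 34  10011100000101000→1 (1)
 35  00111000001010001→0 (0)
 36  01110000010100010→0 (0)
 37  11100000101000100→1 (0)
 38  11000001010001000→1 (1)
 39  10000010100010001→1 (1)
 40  00000101000100011→0 (0)
 41  00001010001000110→0 (1)
 42  00010100010001101→0 (1)
 43  00101000100011011→0 (0)
 44  01010001000110110→0 (1)
 45  10100010001101101→1 (0)
 46  01000100011011010→0 (0)
 47  10001000110110100→1 (0)
 48  00010001101101000→0 (0)
 49  00100011011010000→0 (0)
 50  01000110110100000→0 (0)
 51  10001101101000000→1 (1)
 52  00011011010000001→0 (0)
 53  00110110100000010→0 (0)
 54  01101101000000100→0 (1)
 55  11011010000001001→1 (1)
 56  10110100000010011→1 (1)
 57  01101000000100111→0 (1)
 58  11010000001001111→1 (0)
 59  10100000010011110→1 (0)
 60  01000000100111100→0 (1)
 61  10000001001111001→1 (1)
 62  00000010011110011→0 (0)
 63  00000100111100110→0 (1)
 64  00001001111001101→0 (1)
 65  00010011110011011→0 (0)
 66  00100111100110110→0 (1)
 67  01001111001101101→0 (1)
 68  10011110011011011→1 (1)
 69  00111100110110111→0 (1)
 70  01111001101101111→0 (1)
 71  11110011011011111→1 (0)
 72  11100110110111110→1 (0)
 73  11001101101111100→1 (0)
 74  10011011011111000→1 (1)
 75  00110110111110001→0 (0)
 76  01101101111100010→0 (0)
 77  11011011111000100→1 (0)
 78  10110111110001000→1 (1)
 79  01101111100010001→0 (0)
 80  11011111000100010→1 (1)
 81  10111110001000101→1 (0)
 82  01111100010001010→0 (0)
 83  11111000100010100→1 (0)
 84  11110001000101000→1 (1)
 85  11100010001010001→1 (1)
 86  11000100010100011→1 (1)
 87  10001000101000111→1 (0)
 88  00010001010001110→0 (1)
 89  00100010100011101→0 (1)
 90  01000101000111011→0 (0)
 91  10001010001110110→1 (0)
 92  00010100011101100→0 (1)
 93  00101000111011001→0 (0)
 94  01010001110110010→0 (0)
 95  10100011101100100→1 (0)
 96  01000111011001000→0 (0)
 97  10001110110010000→1 (1)
 98  00011101100100001→0 (0)
 99  00111011001000010→0 (0)
100  01110110010000100→0 (1)
101  11101100100001001→1 (1)
102  11011001000010011→1 (1)
103  10110010000100111→1 (0)
104  01100100001001110→0 (1)
105  11001000010011101→1 (0)
106  10010000100111010→1 (1)
107  00100001001110101→0 (1)
108  01000010011101011→0 (0)
109  10000100111010110→1 (0)
110  00001001110101100→0 (1)
111  00010011101011001→0 (0)
112  00100111010110010→0 (0)
113  01001110101100100→0 (1)
114  10011101011001001→1 (1)
115  00111010110010011→0 (0)
116  01110101100100110→0 (1)
117  11101011001001101→1 (0)
118  11010110010011010→1 (1)
119  10101100100110101→1 (0)
120  01011001001101010→0 (0)
121  10110010011010100→1 (0)
122  01100100110101000→0 (0)

001010100110010000010111110010110110011100000101000100011011010000001001111001101101111100010001010001110110010000100111010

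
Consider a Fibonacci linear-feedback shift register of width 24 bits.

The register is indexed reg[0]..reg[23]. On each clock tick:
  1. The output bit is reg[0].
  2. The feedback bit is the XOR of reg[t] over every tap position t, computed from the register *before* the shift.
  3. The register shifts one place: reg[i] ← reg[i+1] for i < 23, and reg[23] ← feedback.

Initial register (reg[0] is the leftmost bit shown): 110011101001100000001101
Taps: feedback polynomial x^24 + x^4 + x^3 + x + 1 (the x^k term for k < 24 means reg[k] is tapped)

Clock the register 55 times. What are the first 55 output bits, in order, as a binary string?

1100111010011000000011011100111011101000101001001100101

step | reg (before) | out | fb
   0 | 110011101001100000001101 | 1 | 1
   1 | 100111010011000000011011 | 1 | 1
   2 | 001110100110000000110111 | 0 | 0
   3 | 011101001100000001101110 | 0 | 0
   4 | 111010011000000011011100 | 1 | 1
   5 | 110100110000000110111001 | 1 | 1
   6 | 101001100000001101110011 | 1 | 1
   7 | 010011000000011011100111 | 0 | 0
   8 | 100110000000110111001110 | 1 | 1
   9 | 001100000001101110011101 | 0 | 1
  10 | 011000000011011100111011 | 0 | 1
  11 | 110000000110111001110111 | 1 | 0
  12 | 100000001101110011101110 | 1 | 1
  13 | 000000011011100111011101 | 0 | 0
  14 | 000000110111001110111010 | 0 | 0
  15 | 000001101110011101110100 | 0 | 0
  16 | 000011011100111011101000 | 0 | 1
  17 | 000110111001110111010001 | 0 | 0
  18 | 001101110011101110100010 | 0 | 1
  19 | 011011100111011101000101 | 0 | 0
  20 | 110111001110111010001010 | 1 | 0
  21 | 101110011101110100010100 | 1 | 1
  22 | 011100111011101000101001 | 0 | 0
  23 | 111001110111010001010010 | 1 | 0
  24 | 110011101110100010100100 | 1 | 1
  25 | 100111011101000101001001 | 1 | 1
  26 | 001110111010001010010011 | 0 | 0
  27 | 011101110100010100100110 | 0 | 0
  28 | 111011101000101001001100 | 1 | 1
  29 | 110111010001010010011001 | 1 | 0
  30 | 101110100010100100110010 | 1 | 1
  31 | 011101000101001001100101 | 0 | 0
  32 | 111010001010010011001010 | 1 | 1
  33 | 110100010100100110010101 | 1 | 1
  34 | 101000101001001100101011 | 1 | 1
  35 | 010001010010011001010111 | 0 | 1
  36 | 100010100100110010101111 | 1 | 0
  37 | 000101001001100101011110 | 0 | 1
  38 | 001010010011001010111101 | 0 | 1
  39 | 010100100110010101111011 | 0 | 0
  40 | 101001001100101011110110 | 1 | 1
  41 | 010010011001010111101101 | 0 | 0
  42 | 100100110010101111011010 | 1 | 0
  43 | 001001100101011110110100 | 0 | 0
  44 | 010011001010111101101000 | 0 | 0
  45 | 100110010101111011010000 | 1 | 1
  46 | 001100101011110110100001 | 0 | 1
  47 | 011001010111101101000011 | 0 | 1
  48 | 110010101111011010000111 | 1 | 1
  49 | 100101011110110100001111 | 1 | 0
  50 | 001010111101101000011110 | 0 | 1
  51 | 010101111011010000111101 | 0 | 0
  52 | 101011110110100001111010 | 1 | 0
  53 | 010111101101000011110100 | 0 | 1
  54 | 101111011010000111101001 | 1 | 1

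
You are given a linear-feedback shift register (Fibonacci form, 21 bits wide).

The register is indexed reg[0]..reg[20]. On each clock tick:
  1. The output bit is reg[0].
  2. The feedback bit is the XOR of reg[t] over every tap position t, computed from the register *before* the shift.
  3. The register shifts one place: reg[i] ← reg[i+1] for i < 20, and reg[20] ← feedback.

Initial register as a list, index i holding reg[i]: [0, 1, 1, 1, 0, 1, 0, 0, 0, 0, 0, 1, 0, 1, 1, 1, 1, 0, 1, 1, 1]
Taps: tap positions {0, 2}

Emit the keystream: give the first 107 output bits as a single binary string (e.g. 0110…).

01110100000101111011110100100010010010100100110101011011000110111100000110111011101001100011101010101001111

tick  register→output (feedback)
  0  011101000001011110111→0 (1)
  1  111010000010111101111→1 (0)
  2  110100000101111011110→1 (1)
  3  101000001011110111101→1 (0)
  4  010000010111101111010→0 (0)
  5  100000101111011110100→1 (1)
  6  000001011110111101001→0 (0)
  7  000010111101111010010→0 (0)
  8  000101111011110100100→0 (0)
  9  001011110111101001000→0 (1)
 10  010111101111010010001→0 (0)
 11  101111011110100100010→1 (0)
 12  011110111101001000100→0 (1)
 13  111101111010010001001→1 (0)
 14  111011110100100010010→1 (0)
 15  110111101001000100100→1 (1)
 16  101111010010001001001→1 (0)
 17  011110100100010010010→0 (1)
 18  111101001000100100101→1 (0)
 19  111010010001001001010→1 (0)
 20  110100100010010010100→1 (1)
 21  101001000100100101001→1 (0)
 22  010010001001001010010→0 (0)
 23  100100010010010100100→1 (1)
 24  001000100100101001001→0 (1)
 25  010001001001010010011→0 (0)
 26  100010010010100100110→1 (1)
 27  000100100101001001101→0 (0)
 28  001001001010010011010→0 (1)
 29  010010010100100110101→0 (0)
 30  100100101001001101010→1 (1)
 31  001001010010011010101→0 (1)
 32  010010100100110101011→0 (0)
 33  100101001001101010110→1 (1)
 34  001010010011010101101→0 (1)
 35  010100100110101011011→0 (0)
 36  101001001101010110110→1 (0)
 37  010010011010101101100→0 (0)
 38  100100110101011011000→1 (1)
 39  001001101010110110001→0 (1)
 40  010011010101101100011→0 (0)
 41  100110101011011000110→1 (1)
 42  001101010110110001101→0 (1)
 43  011010101101100011011→0 (1)
 44  110101011011000110111→1 (1)
 45  101010110110001101111→1 (0)
 46  010101101100011011110→0 (0)
 47  101011011000110111100→1 (0)
 48  010110110001101111000→0 (0)
 49  101101100011011110000→1 (0)
 50  011011000110111100000→0 (1)
 51  110110001101111000001→1 (1)
 52  101100011011110000011→1 (0)
 53  011000110111100000110→0 (1)
 54  110001101111000001101→1 (1)
 55  100011011110000011011→1 (1)
 56  000110111100000110111→0 (0)
 57  001101111000001101110→0 (1)
 58  011011110000011011101→0 (1)
 59  110111100000110111011→1 (1)
 60  101111000001101110111→1 (0)
 61  011110000011011101110→0 (1)
 62  111100000110111011101→1 (0)
 63  111000001101110111010→1 (0)
 64  110000011011101110100→1 (1)
 65  100000110111011101001→1 (1)
 66  000001101110111010011→0 (0)
 67  000011011101110100110→0 (0)
 68  000110111011101001100→0 (0)
 69  001101110111010011000→0 (1)
 70  011011101110100110001→0 (1)
 71  110111011101001100011→1 (1)
 72  101110111010011000111→1 (0)
 73  011101110100110001110→0 (1)
 74  111011101001100011101→1 (0)
 75  110111010011000111010→1 (1)
 76  101110100110001110101→1 (0)
 77  011101001100011101010→0 (1)
 78  111010011000111010101→1 (0)
 79  110100110001110101010→1 (1)
 80  101001100011101010101→1 (0)
 81  010011000111010101010→0 (0)
 82  100110001110101010100→1 (1)
 83  001100011101010101001→0 (1)
 84  011000111010101010011→0 (1)
 85  110001110101010100111→1 (1)
 86  100011101010101001111→1 (1)
 87  000111010101010011111→0 (0)
 88  001110101010100111110→0 (1)
 89  011101010101001111101→0 (1)
 90  111010101010011111011→1 (0)
 91  110101010100111110110→1 (1)
 92  101010101001111101101→1 (0)
 93  010101010011111011010→0 (0)
 94  101010100111110110100→1 (0)
 95  010101001111101101000→0 (0)
 96  101010011111011010000→1 (0)
 97  010100111110110100000→0 (0)
 98  101001111101101000000→1 (0)
 99  010011111011010000000→0 (0)
100  100111110110100000000→1 (1)
101  001111101101000000001→0 (1)
102  011111011010000000011→0 (1)
103  111110110100000000111→1 (0)
104  111101101000000001110→1 (0)
105  111011010000000011100→1 (0)
106  110110100000000111000→1 (1)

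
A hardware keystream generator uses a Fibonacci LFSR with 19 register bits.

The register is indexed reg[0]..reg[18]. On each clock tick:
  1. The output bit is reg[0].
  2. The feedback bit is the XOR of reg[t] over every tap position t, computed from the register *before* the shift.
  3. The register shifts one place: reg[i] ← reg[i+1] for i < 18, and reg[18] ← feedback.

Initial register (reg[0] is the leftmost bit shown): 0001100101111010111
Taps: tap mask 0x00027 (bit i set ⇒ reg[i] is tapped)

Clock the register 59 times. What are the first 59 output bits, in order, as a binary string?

00011001011110101110110000100111001000000000001000111100000

step | reg (before) | out | fb
   0 | 0001100101111010111 | 0 | 0
   1 | 0011001011110101110 | 0 | 1
   2 | 0110010111101011101 | 0 | 1
   3 | 1100101111010111011 | 1 | 0
   4 | 1001011110101110110 | 1 | 0
   5 | 0010111101011101100 | 0 | 0
   6 | 0101111010111011000 | 0 | 0
   7 | 1011110101110110000 | 1 | 1
   8 | 0111101011101100001 | 0 | 0
   9 | 1111010111011000010 | 1 | 0
  10 | 1110101110110000100 | 1 | 1
  11 | 1101011101100001001 | 1 | 1
  12 | 1010111011000010011 | 1 | 1
  13 | 0101110110000100111 | 0 | 0
  14 | 1011101100001001110 | 1 | 0
  15 | 0111011000010011100 | 0 | 1
  16 | 1110110000100111001 | 1 | 0
  17 | 1101100001001110010 | 1 | 0
  18 | 1011000010011100100 | 1 | 0
  19 | 0110000100111001000 | 0 | 0
  20 | 1100001001110010000 | 1 | 0
  21 | 1000010011100100000 | 1 | 0
  22 | 0000100111001000000 | 0 | 0
  23 | 0001001110010000000 | 0 | 0
  24 | 0010011100100000000 | 0 | 0
  25 | 0100111001000000000 | 0 | 0
  26 | 1001110010000000000 | 1 | 0
  27 | 0011100100000000000 | 0 | 1
  28 | 0111001000000000001 | 0 | 0
  29 | 1110010000000000010 | 1 | 0
  30 | 1100100000000000100 | 1 | 0
  31 | 1001000000000001000 | 1 | 1
  32 | 0010000000000010001 | 0 | 1
  33 | 0100000000000100011 | 0 | 1
  34 | 1000000000001000111 | 1 | 1
  35 | 0000000000010001111 | 0 | 0
  36 | 0000000000100011110 | 0 | 0
  37 | 0000000001000111100 | 0 | 0
  38 | 0000000010001111000 | 0 | 0
  39 | 0000000100011110000 | 0 | 0
  40 | 0000001000111100000 | 0 | 0
  41 | 0000010001111000000 | 0 | 1
  42 | 0000100011110000001 | 0 | 0
  43 | 0001000111100000010 | 0 | 0
  44 | 0010001111000000100 | 0 | 1
  45 | 0100011110000001001 | 0 | 0
  46 | 1000111100000010010 | 1 | 0
  47 | 0001111000000100100 | 0 | 1
  48 | 0011110000001001001 | 0 | 0
  49 | 0111100000010010010 | 0 | 0
  50 | 1111000000100100100 | 1 | 1
  51 | 1110000001001001001 | 1 | 1
  52 | 1100000010010010011 | 1 | 0
  53 | 1000000100100100110 | 1 | 1
  54 | 0000001001001001101 | 0 | 0
  55 | 0000010010010011010 | 0 | 1
  56 | 0000100100100110101 | 0 | 0
  57 | 0001001001001101010 | 0 | 0
  58 | 0010010010011010100 | 0 | 0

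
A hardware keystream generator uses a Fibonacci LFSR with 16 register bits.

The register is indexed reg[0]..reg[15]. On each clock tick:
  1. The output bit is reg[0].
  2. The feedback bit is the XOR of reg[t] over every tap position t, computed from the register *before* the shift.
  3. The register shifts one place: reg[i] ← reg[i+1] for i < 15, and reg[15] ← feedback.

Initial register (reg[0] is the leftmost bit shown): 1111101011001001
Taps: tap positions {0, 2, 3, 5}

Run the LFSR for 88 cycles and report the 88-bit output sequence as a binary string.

tick  register→output (feedback)
  0  1111101011001001→1 (1)
  1  1111010110010011→1 (0)
  2  1110101100100110→1 (0)
  3  1101011001001100→1 (1)
  4  1010110010011001→1 (1)
  5  0101100100110011→0 (1)
  6  1011001001100111→1 (1)
  7  0110010011001111→0 (0)
  8  1100100110011110→1 (1)
  9  1001001100111101→1 (0)
 10  0010011001111010→0 (0)
 11  0100110011110100→0 (1)
 12  1001100111101001→1 (0)
 13  0011001111010010→0 (0)
 14  0110011110100100→0 (0)
 15  1100111101001000→1 (0)
 16  1001111010010000→1 (1)
 17  0011110100100001→0 (1)
 18  0111101001000011→0 (0)
 19  1111010010000110→1 (0)
 20  1110100100001100→1 (0)
 21  1101001000011000→1 (0)
 22  1010010000110000→1 (1)
 23  0100100001100001→0 (0)
 24  1001000011000010→1 (0)
 25  0010000110000100→0 (1)
 26  0100001100001001→0 (0)
 27  1000011000010010→1 (0)
 28  0000110000100100→0 (1)
 29  0001100001001001→0 (1)
 30  0011000010010011→0 (0)
 31  0110000100100110→0 (1)
 32  1100001001001101→1 (1)
 33  1000010010011011→1 (0)
 34  0000100100110110→0 (0)
 35  0001001001101100→0 (1)
 36  0010010011011001→0 (0)
 37  0100100110110010→0 (0)
 38  1001001101100100→1 (0)
 39  0010011011001000→0 (0)
 40  0100110110010000→0 (1)
 41  1001101100100001→1 (0)
 42  0011011001000010→0 (1)
 43  0110110010000101→0 (0)
 44  1101100100001010→1 (0)
 45  1011001000010100→1 (1)
 46  0110010000101001→0 (0)
 47  1100100001010010→1 (1)
 48  1001000010100101→1 (0)
 49  0010000101001010→0 (1)
 50  0100001010010101→0 (0)
 51  1000010100101010→1 (0)
 52  0000101001010100→0 (0)
 53  0001010010101000→0 (0)
 54  0010100101010000→0 (1)
 55  0101001010100001→0 (1)
 56  1010010101000011→1 (1)
 57  0100101010000111→0 (0)
 58  1001010100001110→1 (1)
 59  0010101000011101→0 (1)
 60  0101010000111011→0 (0)
 61  1010100001110110→1 (0)
 62  0101000011101100→0 (1)
 63  1010000111011001→1 (0)
 64  0100001110110010→0 (0)
 65  1000011101100100→1 (0)
 66  0000111011001000→0 (1)
 67  0001110110010001→0 (0)
 68  0011101100100010→0 (0)
 69  0111011001000100→0 (1)
 70  1110110010001001→1 (1)
 71  1101100100010011→1 (0)
 72  1011001000100110→1 (1)
 73  0110010001001101→0 (0)
 74  1100100010011010→1 (1)
 75  1001000100110101→1 (0)
 76  0010001001101010→0 (1)
 77  0100010011010101→0 (1)
 78  1000100110101011→1 (1)
 79  0001001101010111→0 (1)
 80  0010011010101111→0 (0)
 81  0100110101011110→0 (1)
 82  1001101010111101→1 (0)
 83  0011010101111010→0 (1)
 84  0110101011110101→0 (1)
 85  1101010111101011→1 (1)
 86  1010101111010111→1 (0)
 87  0101011110101110→0 (0)

1111101011001001100111101001000011000010010011011001000010100101010000111011001000100110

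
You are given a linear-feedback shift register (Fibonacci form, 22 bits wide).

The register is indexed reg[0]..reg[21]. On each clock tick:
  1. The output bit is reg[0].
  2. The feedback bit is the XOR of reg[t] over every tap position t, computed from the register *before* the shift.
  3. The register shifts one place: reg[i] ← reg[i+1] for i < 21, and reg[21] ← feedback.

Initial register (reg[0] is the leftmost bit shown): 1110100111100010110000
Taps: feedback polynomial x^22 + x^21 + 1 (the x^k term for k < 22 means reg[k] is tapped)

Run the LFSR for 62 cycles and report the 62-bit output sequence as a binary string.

11101001111000101100001011000101000011011111001000011000001001

step | reg (before) | out | fb
   0 | 1110100111100010110000 | 1 | 1
   1 | 1101001111000101100001 | 1 | 0
   2 | 1010011110001011000010 | 1 | 1
   3 | 0100111100010110000101 | 0 | 1
   4 | 1001111000101100001011 | 1 | 0
   5 | 0011110001011000010110 | 0 | 0
   6 | 0111100010110000101100 | 0 | 0
   7 | 1111000101100001011000 | 1 | 1
   8 | 1110001011000010110001 | 1 | 0
   9 | 1100010110000101100010 | 1 | 1
  10 | 1000101100001011000101 | 1 | 0
  11 | 0001011000010110001010 | 0 | 0
  12 | 0010110000101100010100 | 0 | 0
  13 | 0101100001011000101000 | 0 | 0
  14 | 1011000010110001010000 | 1 | 1
  15 | 0110000101100010100001 | 0 | 1
  16 | 1100001011000101000011 | 1 | 0
  17 | 1000010110001010000110 | 1 | 1
  18 | 0000101100010100001101 | 0 | 1
  19 | 0001011000101000011011 | 0 | 1
  20 | 0010110001010000110111 | 0 | 1
  21 | 0101100010100001101111 | 0 | 1
  22 | 1011000101000011011111 | 1 | 0
  23 | 0110001010000110111110 | 0 | 0
  24 | 1100010100001101111100 | 1 | 1
  25 | 1000101000011011111001 | 1 | 0
  26 | 0001010000110111110010 | 0 | 0
  27 | 0010100001101111100100 | 0 | 0
  28 | 0101000011011111001000 | 0 | 0
  29 | 1010000110111110010000 | 1 | 1
  30 | 0100001101111100100001 | 0 | 1
  31 | 1000011011111001000011 | 1 | 0
  32 | 0000110111110010000110 | 0 | 0
  33 | 0001101111100100001100 | 0 | 0
  34 | 0011011111001000011000 | 0 | 0
  35 | 0110111110010000110000 | 0 | 0
  36 | 1101111100100001100000 | 1 | 1
  37 | 1011111001000011000001 | 1 | 0
  38 | 0111110010000110000010 | 0 | 0
  39 | 1111100100001100000100 | 1 | 1
  40 | 1111001000011000001001 | 1 | 0
  41 | 1110010000110000010010 | 1 | 1
  42 | 1100100001100000100101 | 1 | 0
  43 | 1001000011000001001010 | 1 | 1
  44 | 0010000110000010010101 | 0 | 1
  45 | 0100001100000100101011 | 0 | 1
  46 | 1000011000001001010111 | 1 | 0
  47 | 0000110000010010101110 | 0 | 0
  48 | 0001100000100101011100 | 0 | 0
  49 | 0011000001001010111000 | 0 | 0
  50 | 0110000010010101110000 | 0 | 0
  51 | 1100000100101011100000 | 1 | 1
  52 | 1000001001010111000001 | 1 | 0
  53 | 0000010010101110000010 | 0 | 0
  54 | 0000100101011100000100 | 0 | 0
  55 | 0001001010111000001000 | 0 | 0
  56 | 0010010101110000010000 | 0 | 0
  57 | 0100101011100000100000 | 0 | 0
  58 | 1001010111000001000000 | 1 | 1
  59 | 0010101110000010000001 | 0 | 1
  60 | 0101011100000100000011 | 0 | 1
  61 | 1010111000001000000111 | 1 | 0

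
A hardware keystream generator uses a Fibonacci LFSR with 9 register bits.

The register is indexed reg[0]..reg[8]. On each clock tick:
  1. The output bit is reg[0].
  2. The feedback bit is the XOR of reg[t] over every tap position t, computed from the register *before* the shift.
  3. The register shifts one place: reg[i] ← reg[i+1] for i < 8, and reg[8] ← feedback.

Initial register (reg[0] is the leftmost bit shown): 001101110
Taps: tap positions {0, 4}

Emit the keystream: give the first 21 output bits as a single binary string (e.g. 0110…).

001101110010001010000

tick  register→output (feedback)
  0  001101110→0 (0)
  1  011011100→0 (1)
  2  110111001→1 (0)
  3  101110010→1 (0)
  4  011100100→0 (0)
  5  111001000→1 (1)
  6  110010001→1 (0)
  7  100100010→1 (1)
  8  001000101→0 (0)
  9  010001010→0 (0)
 10  100010100→1 (0)
 11  000101000→0 (0)
 12  001010000→0 (1)
 13  010100001→0 (0)
 14  101000010→1 (1)
 15  010000101→0 (0)
 16  100001010→1 (1)
 17  000010101→0 (1)
 18  000101011→0 (0)
 19  001010110→0 (1)
 20  010101101→0 (0)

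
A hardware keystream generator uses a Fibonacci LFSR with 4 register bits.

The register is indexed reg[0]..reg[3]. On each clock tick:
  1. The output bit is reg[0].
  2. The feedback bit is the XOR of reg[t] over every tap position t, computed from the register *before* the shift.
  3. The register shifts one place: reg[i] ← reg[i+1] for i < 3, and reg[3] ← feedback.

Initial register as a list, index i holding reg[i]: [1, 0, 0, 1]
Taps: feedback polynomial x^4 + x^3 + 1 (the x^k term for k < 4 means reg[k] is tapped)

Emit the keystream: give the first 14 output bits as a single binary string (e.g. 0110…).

10010001111010

k : reg_k → out_k, fb_k
0: 1001 → 1, fb=0
1: 0010 → 0, fb=0
2: 0100 → 0, fb=0
3: 1000 → 1, fb=1
4: 0001 → 0, fb=1
5: 0011 → 0, fb=1
6: 0111 → 0, fb=1
7: 1111 → 1, fb=0
8: 1110 → 1, fb=1
9: 1101 → 1, fb=0
10: 1010 → 1, fb=1
11: 0101 → 0, fb=1
12: 1011 → 1, fb=0
13: 0110 → 0, fb=0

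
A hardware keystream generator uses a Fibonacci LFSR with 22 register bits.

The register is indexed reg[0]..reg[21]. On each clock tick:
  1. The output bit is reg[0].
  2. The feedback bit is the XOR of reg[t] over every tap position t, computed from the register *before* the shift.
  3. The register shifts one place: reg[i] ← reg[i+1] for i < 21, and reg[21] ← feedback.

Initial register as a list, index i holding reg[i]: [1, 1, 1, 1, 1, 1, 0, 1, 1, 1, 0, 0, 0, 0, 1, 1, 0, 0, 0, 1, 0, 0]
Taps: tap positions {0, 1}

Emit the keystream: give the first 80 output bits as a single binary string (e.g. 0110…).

k : reg_k → out_k, fb_k
0: 1111110111000011000100 → 1, fb=0
1: 1111101110000110001000 → 1, fb=0
2: 1111011100001100010000 → 1, fb=0
3: 1110111000011000100000 → 1, fb=0
4: 1101110000110001000000 → 1, fb=0
5: 1011100001100010000000 → 1, fb=1
6: 0111000011000100000001 → 0, fb=1
7: 1110000110001000000011 → 1, fb=0
8: 1100001100010000000110 → 1, fb=0
9: 1000011000100000001100 → 1, fb=1
10: 0000110001000000011001 → 0, fb=0
11: 0001100010000000110010 → 0, fb=0
12: 0011000100000001100100 → 0, fb=0
13: 0110001000000011001000 → 0, fb=1
14: 1100010000000110010001 → 1, fb=0
15: 1000100000001100100010 → 1, fb=1
16: 0001000000011001000101 → 0, fb=0
17: 0010000000110010001010 → 0, fb=0
18: 0100000001100100010100 → 0, fb=1
19: 1000000011001000101001 → 1, fb=1
20: 0000000110010001010011 → 0, fb=0
21: 0000001100100010100110 → 0, fb=0
22: 0000011001000101001100 → 0, fb=0
23: 0000110010001010011000 → 0, fb=0
24: 0001100100010100110000 → 0, fb=0
25: 0011001000101001100000 → 0, fb=0
26: 0110010001010011000000 → 0, fb=1
27: 1100100010100110000001 → 1, fb=0
28: 1001000101001100000010 → 1, fb=1
29: 0010001010011000000101 → 0, fb=0
30: 0100010100110000001010 → 0, fb=1
31: 1000101001100000010101 → 1, fb=1
32: 0001010011000000101011 → 0, fb=0
33: 0010100110000001010110 → 0, fb=0
34: 0101001100000010101100 → 0, fb=1
35: 1010011000000101011001 → 1, fb=1
36: 0100110000001010110011 → 0, fb=1
37: 1001100000010101100111 → 1, fb=1
38: 0011000000101011001111 → 0, fb=0
39: 0110000001010110011110 → 0, fb=1
40: 1100000010101100111101 → 1, fb=0
41: 1000000101011001111010 → 1, fb=1
42: 0000001010110011110101 → 0, fb=0
43: 0000010101100111101010 → 0, fb=0
44: 0000101011001111010100 → 0, fb=0
45: 0001010110011110101000 → 0, fb=0
46: 0010101100111101010000 → 0, fb=0
47: 0101011001111010100000 → 0, fb=1
48: 1010110011110101000001 → 1, fb=1
49: 0101100111101010000011 → 0, fb=1
50: 1011001111010100000111 → 1, fb=1
51: 0110011110101000001111 → 0, fb=1
52: 1100111101010000011111 → 1, fb=0
53: 1001111010100000111110 → 1, fb=1
54: 0011110101000001111101 → 0, fb=0
55: 0111101010000011111010 → 0, fb=1
56: 1111010100000111110101 → 1, fb=0
57: 1110101000001111101010 → 1, fb=0
58: 1101010000011111010100 → 1, fb=0
59: 1010100000111110101000 → 1, fb=1
60: 0101000001111101010001 → 0, fb=1
61: 1010000011111010100011 → 1, fb=1
62: 0100000111110101000111 → 0, fb=1
63: 1000001111101010001111 → 1, fb=1
64: 0000011111010100011111 → 0, fb=0
65: 0000111110101000111110 → 0, fb=0
66: 0001111101010001111100 → 0, fb=0
67: 0011111010100011111000 → 0, fb=0
68: 0111110101000111110000 → 0, fb=1
69: 1111101010001111100001 → 1, fb=0
70: 1111010100011111000010 → 1, fb=0
71: 1110101000111110000100 → 1, fb=0
72: 1101010001111100001000 → 1, fb=0
73: 1010100011111000010000 → 1, fb=1
74: 0101000111110000100001 → 0, fb=1
75: 1010001111100001000011 → 1, fb=1
76: 0100011111000010000111 → 0, fb=1
77: 1000111110000100001111 → 1, fb=1
78: 0001111100001000011111 → 0, fb=0
79: 0011111000010000111110 → 0, fb=0

11111101110000110001000000011001000101001100000010101100111101010000011111010100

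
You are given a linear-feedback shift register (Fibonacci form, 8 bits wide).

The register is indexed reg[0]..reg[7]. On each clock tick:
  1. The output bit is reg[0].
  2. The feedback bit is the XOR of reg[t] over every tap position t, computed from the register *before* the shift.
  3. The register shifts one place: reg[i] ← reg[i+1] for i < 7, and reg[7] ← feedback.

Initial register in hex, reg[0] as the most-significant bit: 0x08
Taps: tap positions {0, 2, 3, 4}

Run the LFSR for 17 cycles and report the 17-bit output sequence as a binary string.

k : reg_k → out_k, fb_k
0: 00001000 → 0, fb=1
1: 00010001 → 0, fb=1
2: 00100011 → 0, fb=1
3: 01000111 → 0, fb=0
4: 10001110 → 1, fb=0
5: 00011100 → 0, fb=0
6: 00111000 → 0, fb=1
7: 01110001 → 0, fb=0
8: 11100010 → 1, fb=0
9: 11000100 → 1, fb=1
10: 10001001 → 1, fb=0
11: 00010010 → 0, fb=1
12: 00100101 → 0, fb=1
13: 01001011 → 0, fb=1
14: 10010111 → 1, fb=0
15: 00101110 → 0, fb=0
16: 01011100 → 0, fb=0

00001000111000100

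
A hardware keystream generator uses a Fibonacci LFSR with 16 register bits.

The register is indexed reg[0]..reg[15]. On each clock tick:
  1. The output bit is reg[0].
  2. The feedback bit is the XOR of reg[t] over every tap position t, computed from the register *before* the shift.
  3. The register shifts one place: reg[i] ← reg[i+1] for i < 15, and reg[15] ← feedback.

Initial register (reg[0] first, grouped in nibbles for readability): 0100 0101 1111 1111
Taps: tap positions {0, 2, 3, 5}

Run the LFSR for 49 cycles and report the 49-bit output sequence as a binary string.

tick  register→output (feedback)
  0  0100010111111111→0 (1)
  1  1000101111111111→1 (1)
  2  0001011111111111→0 (0)
  3  0010111111111110→0 (0)
  4  0101111111111100→0 (0)
  5  1011111111111000→1 (0)
  6  0111111111110000→0 (1)
  7  1111111111100001→1 (0)
  8  1111111111000010→1 (0)
  9  1111111110000100→1 (0)
 10  1111111100001000→1 (0)
 11  1111111000010000→1 (0)
 12  1111110000100000→1 (0)
 13  1111100001000000→1 (1)
 14  1111000010000001→1 (1)
 15  1110000100000011→1 (0)
 16  1100001000000110→1 (1)
 17  1000010000001101→1 (0)
 18  0000100000011010→0 (0)
 19  0001000000110100→0 (1)
 20  0010000001101001→0 (1)
 21  0100000011010011→0 (0)
 22  1000000110100110→1 (1)
 23  0000001101001101→0 (0)
 24  0000011010011010→0 (1)
 25  0000110100110101→0 (1)
 26  0001101001101011→0 (1)
 27  0011010011010111→0 (1)
 28  0110100110101111→0 (1)
 29  1101001101011111→1 (0)
 30  1010011010111110→1 (1)
 31  0100110101111101→0 (1)
 32  1001101011111011→1 (0)
 33  0011010111110110→0 (1)
 34  0110101111101101→0 (1)
 35  1101011111011011→1 (1)
 36  1010111110110111→1 (1)
 37  0101111101101111→0 (0)
 38  1011111011011110→1 (0)
 39  0111110110111100→0 (1)
 40  1111101101111001→1 (1)
 41  1111011011110011→1 (0)
 42  1110110111100110→1 (1)
 43  1101101111001101→1 (0)
 44  1011011110011010→1 (0)
 45  0110111100110100→0 (0)
 46  1101111001101000→1 (1)
 47  1011110011010001→1 (0)
 48  0111100110100010→0 (0)

0100010111111111110000100000011010011010111110110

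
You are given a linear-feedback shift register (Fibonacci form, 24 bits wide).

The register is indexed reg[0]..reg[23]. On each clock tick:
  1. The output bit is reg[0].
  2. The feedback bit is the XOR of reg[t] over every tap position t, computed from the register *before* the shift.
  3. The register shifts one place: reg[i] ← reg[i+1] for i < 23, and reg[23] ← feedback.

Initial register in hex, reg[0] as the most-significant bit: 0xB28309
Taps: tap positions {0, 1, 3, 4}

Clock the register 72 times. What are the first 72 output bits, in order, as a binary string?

step | reg (before) | out | fb
   0 | 101100101000001100001001 | 1 | 0
   1 | 011001010000011000010010 | 0 | 1
   2 | 110010100000110000100101 | 1 | 1
   3 | 100101000001100001001011 | 1 | 0
   4 | 001010000011000010010110 | 0 | 1
   5 | 010100000110000100101101 | 0 | 0
   6 | 101000001100001001011010 | 1 | 1
   7 | 010000011000010010110101 | 0 | 1
   8 | 100000110000100101101011 | 1 | 1
   9 | 000001100001001011010111 | 0 | 0
  10 | 000011000010010110101110 | 0 | 1
  11 | 000110000100101101011101 | 0 | 0
  12 | 001100001001011010111010 | 0 | 1
  13 | 011000010010110101110101 | 0 | 1
  14 | 110000100101101011101011 | 1 | 0
  15 | 100001001011010111010110 | 1 | 1
  16 | 000010010110101110101101 | 0 | 1
  17 | 000100101101011101011011 | 0 | 1
  18 | 001001011010111010110111 | 0 | 0
  19 | 010010110101110101101110 | 0 | 0
  20 | 100101101011101011011100 | 1 | 0
  21 | 001011010111010110111000 | 0 | 1
  22 | 010110101110101101110001 | 0 | 1
  23 | 101101011101011011100011 | 1 | 0
  24 | 011010111010110111000110 | 0 | 0
  25 | 110101110101101110001100 | 1 | 1
  26 | 101011101011011100011001 | 1 | 0
  27 | 010111010110111000110010 | 0 | 1
  28 | 101110101101110001100101 | 1 | 1
  29 | 011101011011100011001011 | 0 | 0
  30 | 111010110111000110010110 | 1 | 1
  31 | 110101101110001100101101 | 1 | 1
  32 | 101011011100011001011011 | 1 | 0
  33 | 010110111000110010110110 | 0 | 1
  34 | 101101110001100101101101 | 1 | 0
  35 | 011011100011001011011010 | 0 | 0
  36 | 110111000110010110110100 | 1 | 0
  37 | 101110001100101101101000 | 1 | 1
  38 | 011100011001011011010001 | 0 | 0
  39 | 111000110010110110100010 | 1 | 0
  40 | 110001100101101101000100 | 1 | 0
  41 | 100011001011011010001000 | 1 | 0
  42 | 000110010110110100010000 | 0 | 0
  43 | 001100101101101000100000 | 0 | 1
  44 | 011001011011010001000001 | 0 | 1
  45 | 110010110110100010000011 | 1 | 1
  46 | 100101101101000100000111 | 1 | 0
  47 | 001011011010001000001110 | 0 | 1
  48 | 010110110100010000011101 | 0 | 1
  49 | 101101101000100000111011 | 1 | 0
  50 | 011011010001000001110110 | 0 | 0
  51 | 110110100010000011101100 | 1 | 0
  52 | 101101000100000111011000 | 1 | 0
  53 | 011010001000001110110000 | 0 | 0
  54 | 110100010000011101100000 | 1 | 1
  55 | 101000100000111011000001 | 1 | 1
  56 | 010001000001110110000011 | 0 | 1
  57 | 100010000011101100000111 | 1 | 0
  58 | 000100000111011000001110 | 0 | 1
  59 | 001000001110110000011101 | 0 | 0
  60 | 010000011101100000111010 | 0 | 1
  61 | 100000111011000001110101 | 1 | 1
  62 | 000001110110000011101011 | 0 | 0
  63 | 000011101100000111010110 | 0 | 1
  64 | 000111011000001110101101 | 0 | 0
  65 | 001110110000011101011010 | 0 | 0
  66 | 011101100000111010110100 | 0 | 0
  67 | 111011000001110101101000 | 1 | 1
  68 | 110110000011101011010001 | 1 | 0
  69 | 101100000111010110100010 | 1 | 0
  70 | 011000001110101101000100 | 0 | 1
  71 | 110000011101011010001001 | 1 | 0

101100101000001100001001011010111010110111000110010110110100010000011101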